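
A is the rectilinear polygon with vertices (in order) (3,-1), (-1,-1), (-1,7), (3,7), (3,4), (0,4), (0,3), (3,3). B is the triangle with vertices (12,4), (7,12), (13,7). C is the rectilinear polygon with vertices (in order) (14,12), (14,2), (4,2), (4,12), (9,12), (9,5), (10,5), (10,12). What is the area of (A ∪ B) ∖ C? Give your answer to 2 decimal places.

30.92

|A ∪ B| = 40.5.
|(A ∪ B) ∩ C| = 9.5833.
|(A ∪ B) ∖ C| = 40.5 − 9.5833 = 30.92.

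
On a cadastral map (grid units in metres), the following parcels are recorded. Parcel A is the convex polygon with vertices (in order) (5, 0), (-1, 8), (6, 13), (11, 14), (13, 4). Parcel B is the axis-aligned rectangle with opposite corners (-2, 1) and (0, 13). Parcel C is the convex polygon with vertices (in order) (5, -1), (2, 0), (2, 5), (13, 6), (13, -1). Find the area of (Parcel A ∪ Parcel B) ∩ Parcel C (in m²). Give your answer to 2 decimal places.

The region (Parcel A ∪ Parcel B) ∩ Parcel C is the polygon with vertices (13,4), (5,0), (2,4), (2,5), (12.607,5.964).
By the shoelace formula its area is 38.11.

38.11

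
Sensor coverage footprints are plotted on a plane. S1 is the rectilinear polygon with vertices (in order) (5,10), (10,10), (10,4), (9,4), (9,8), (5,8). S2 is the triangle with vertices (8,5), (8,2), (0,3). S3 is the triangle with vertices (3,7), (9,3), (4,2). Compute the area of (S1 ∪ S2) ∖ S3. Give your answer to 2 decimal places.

18.60

|S1 ∪ S2| = 26.
|(S1 ∪ S2) ∩ S3| = 7.401.
|(S1 ∪ S2) ∖ S3| = 26 − 7.401 = 18.60.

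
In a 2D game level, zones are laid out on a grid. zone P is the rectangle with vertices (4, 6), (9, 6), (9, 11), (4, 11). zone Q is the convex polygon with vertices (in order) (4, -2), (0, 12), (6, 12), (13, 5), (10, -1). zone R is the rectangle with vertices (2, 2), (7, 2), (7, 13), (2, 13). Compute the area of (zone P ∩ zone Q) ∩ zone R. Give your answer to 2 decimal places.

15.00

The region (zone P ∩ zone Q) ∩ zone R is the polygon with vertices (4,6), (4,11), (7,11), (7,6).
By the shoelace formula its area is 15.00.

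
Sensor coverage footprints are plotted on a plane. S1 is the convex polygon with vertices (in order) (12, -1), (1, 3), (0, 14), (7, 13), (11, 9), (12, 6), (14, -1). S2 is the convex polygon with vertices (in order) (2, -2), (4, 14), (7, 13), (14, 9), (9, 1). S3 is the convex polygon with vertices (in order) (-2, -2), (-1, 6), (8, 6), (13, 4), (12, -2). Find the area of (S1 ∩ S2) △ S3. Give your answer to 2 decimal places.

|S1 ∩ S2| = 84.1447.
|(S1 ∩ S2) ∩ S3| = 34.308.
|(S1 ∩ S2) △ S3| = 84.1447 + 108 − 68.616 = 123.53.

123.53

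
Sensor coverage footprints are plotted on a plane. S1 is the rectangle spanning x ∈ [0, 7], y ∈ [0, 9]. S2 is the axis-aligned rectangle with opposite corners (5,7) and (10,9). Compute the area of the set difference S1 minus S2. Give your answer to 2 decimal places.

|S1∩S2|: x∈[5,7], y∈[7,9] → 2·2 = 4.
|S1| = 63.
|S1 ∖ S2| = |S1| − |S1∩S2| = 63 − 4 = 59.00.

59.00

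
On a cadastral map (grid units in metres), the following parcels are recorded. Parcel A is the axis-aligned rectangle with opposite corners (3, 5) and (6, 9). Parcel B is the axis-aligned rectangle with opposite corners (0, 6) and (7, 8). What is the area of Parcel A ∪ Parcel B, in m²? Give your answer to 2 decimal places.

By inclusion–exclusion:
Individual areas: |Parcel A| = 12, |Parcel B| = 14.
|Parcel A∩Parcel B|: x∈[3,6], y∈[6,8] → 3·2 = 6.
|Parcel A ∪ Parcel B| = 26 − 6 = 20.00.

20.00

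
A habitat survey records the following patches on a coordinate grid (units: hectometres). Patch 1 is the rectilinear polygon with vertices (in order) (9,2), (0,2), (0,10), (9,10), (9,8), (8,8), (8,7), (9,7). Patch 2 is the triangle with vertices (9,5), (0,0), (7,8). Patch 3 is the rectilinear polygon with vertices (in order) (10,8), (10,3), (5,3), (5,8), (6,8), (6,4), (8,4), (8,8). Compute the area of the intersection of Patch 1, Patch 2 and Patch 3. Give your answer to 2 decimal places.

4.61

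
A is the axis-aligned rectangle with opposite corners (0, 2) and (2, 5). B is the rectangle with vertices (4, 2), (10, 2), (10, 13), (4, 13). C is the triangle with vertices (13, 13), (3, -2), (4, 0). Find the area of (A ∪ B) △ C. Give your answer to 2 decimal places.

|A ∪ B| = 72.
|(A ∪ B) ∩ C| = 1.3013.
|(A ∪ B) △ C| = 72 + 2.5 − 2.6026 = 71.90.

71.90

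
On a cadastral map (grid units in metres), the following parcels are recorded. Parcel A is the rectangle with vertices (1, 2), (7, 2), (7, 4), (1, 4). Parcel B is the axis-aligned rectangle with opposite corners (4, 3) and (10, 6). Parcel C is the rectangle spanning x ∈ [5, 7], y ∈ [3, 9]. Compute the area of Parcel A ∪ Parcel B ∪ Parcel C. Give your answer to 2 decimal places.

By inclusion–exclusion:
Individual areas: |Parcel A| = 12, |Parcel B| = 18, |Parcel C| = 12.
|Parcel A∩Parcel B|: x∈[4,7], y∈[3,4] → 3·1 = 3.
|Parcel A∩Parcel C|: x∈[5,7], y∈[3,4] → 2·1 = 2.
|Parcel B∩Parcel C|: x∈[5,7], y∈[3,6] → 2·3 = 6.
|Parcel A∩Parcel B∩Parcel C| = 2.
|Parcel A ∪ Parcel B ∪ Parcel C| = 42 − 11 + 2 = 33.00.

33.00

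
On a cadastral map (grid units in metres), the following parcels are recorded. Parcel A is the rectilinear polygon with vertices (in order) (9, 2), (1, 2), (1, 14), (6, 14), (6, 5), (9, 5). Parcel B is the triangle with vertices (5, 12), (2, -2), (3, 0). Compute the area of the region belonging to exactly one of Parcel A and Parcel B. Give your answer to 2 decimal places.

68.24

|Parcel A| = 69, |Parcel B| = 4, |Parcel A∩Parcel B| = 2.381.
|Parcel A △ Parcel B| = |Parcel A| + |Parcel B| − 2·|Parcel A∩Parcel B| = 69 + 4 − 4.7619 = 68.24.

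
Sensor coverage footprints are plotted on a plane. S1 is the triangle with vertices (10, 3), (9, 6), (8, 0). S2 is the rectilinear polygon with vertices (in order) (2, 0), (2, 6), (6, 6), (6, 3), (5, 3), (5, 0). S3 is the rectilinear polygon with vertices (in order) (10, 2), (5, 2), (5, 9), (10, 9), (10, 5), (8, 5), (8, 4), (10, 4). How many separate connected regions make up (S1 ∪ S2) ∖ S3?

(S1 ∪ S2) ∖ S3 splits into 3 disjoint pieces (area 0.75, area 1, area 18).

3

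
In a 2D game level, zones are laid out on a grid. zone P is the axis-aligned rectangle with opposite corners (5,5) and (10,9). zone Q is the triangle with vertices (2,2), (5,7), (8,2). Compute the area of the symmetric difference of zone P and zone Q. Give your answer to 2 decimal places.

32.60

|zone P| = 20, |zone Q| = 15, |zone P∩zone Q| = 1.2.
|zone P △ zone Q| = |zone P| + |zone Q| − 2·|zone P∩zone Q| = 20 + 15 − 2.4 = 32.60.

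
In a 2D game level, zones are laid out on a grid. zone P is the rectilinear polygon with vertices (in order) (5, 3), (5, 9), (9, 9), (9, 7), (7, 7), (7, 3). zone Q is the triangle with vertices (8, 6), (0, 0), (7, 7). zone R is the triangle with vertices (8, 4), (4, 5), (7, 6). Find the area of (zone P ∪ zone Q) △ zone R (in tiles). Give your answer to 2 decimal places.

18.58

|zone P ∪ zone Q| = 20.
|(zone P ∪ zone Q) ∩ zone R| = 2.4606.
|(zone P ∪ zone Q) △ zone R| = 20 + 3.5 − 4.9212 = 18.58.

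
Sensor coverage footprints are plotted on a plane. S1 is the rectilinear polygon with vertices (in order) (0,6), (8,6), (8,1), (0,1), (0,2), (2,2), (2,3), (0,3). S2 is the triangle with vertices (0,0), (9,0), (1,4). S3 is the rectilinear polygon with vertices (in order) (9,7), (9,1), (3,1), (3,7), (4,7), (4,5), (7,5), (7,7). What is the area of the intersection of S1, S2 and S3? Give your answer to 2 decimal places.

The intersection is the polygon with vertices (7,1), (3,1), (3,3).
By the shoelace formula its area is 4.00.

4.00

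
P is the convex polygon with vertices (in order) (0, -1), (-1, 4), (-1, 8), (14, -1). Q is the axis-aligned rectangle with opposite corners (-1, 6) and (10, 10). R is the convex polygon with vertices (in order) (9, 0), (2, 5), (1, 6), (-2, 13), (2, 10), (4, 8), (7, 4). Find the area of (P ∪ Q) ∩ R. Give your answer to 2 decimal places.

25.17

|P ∪ Q| = 105.6667.
|(P ∪ Q) ∩ R| = 25.17.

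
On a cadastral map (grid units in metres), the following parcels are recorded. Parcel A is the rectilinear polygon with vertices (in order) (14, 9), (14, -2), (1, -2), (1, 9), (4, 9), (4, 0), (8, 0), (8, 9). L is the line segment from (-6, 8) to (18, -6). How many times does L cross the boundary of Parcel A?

4

The segment meets the boundary at (11.143,-2), (7.714,0), (4,2.167), (1,3.917).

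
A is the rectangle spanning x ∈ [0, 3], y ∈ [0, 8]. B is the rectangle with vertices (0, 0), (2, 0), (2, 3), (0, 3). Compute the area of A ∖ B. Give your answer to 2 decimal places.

18.00

|A∩B|: x∈[0,2], y∈[0,3] → 2·3 = 6.
|A| = 24.
|A ∖ B| = |A| − |A∩B| = 24 − 6 = 18.00.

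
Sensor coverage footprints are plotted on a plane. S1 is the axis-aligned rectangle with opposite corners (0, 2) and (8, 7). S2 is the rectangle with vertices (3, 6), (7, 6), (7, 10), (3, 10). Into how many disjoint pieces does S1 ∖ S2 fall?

1

S1 ∖ S2 is a single connected region.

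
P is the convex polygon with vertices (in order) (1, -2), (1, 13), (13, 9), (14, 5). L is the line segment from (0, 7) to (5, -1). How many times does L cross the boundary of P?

2

The segment meets the boundary at (4.46,-0.137), (1,5.4).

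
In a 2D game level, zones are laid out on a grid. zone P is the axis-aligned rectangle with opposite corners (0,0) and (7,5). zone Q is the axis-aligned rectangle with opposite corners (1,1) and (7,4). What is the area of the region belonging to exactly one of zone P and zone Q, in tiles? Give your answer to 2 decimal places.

|zone P∩zone Q|: x∈[1,7], y∈[1,4] → 6·3 = 18.
|zone P △ zone Q| = |zone P| + |zone Q| − 2·|zone P∩zone Q| = 35 + 18 − 36 = 17.00.

17.00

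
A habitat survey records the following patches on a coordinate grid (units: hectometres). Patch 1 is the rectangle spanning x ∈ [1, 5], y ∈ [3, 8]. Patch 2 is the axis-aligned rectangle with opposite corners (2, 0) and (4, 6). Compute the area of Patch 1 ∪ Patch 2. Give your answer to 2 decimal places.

By inclusion–exclusion:
Individual areas: |Patch 1| = 20, |Patch 2| = 12.
|Patch 1∩Patch 2|: x∈[2,4], y∈[3,6] → 2·3 = 6.
|Patch 1 ∪ Patch 2| = 32 − 6 = 26.00.

26.00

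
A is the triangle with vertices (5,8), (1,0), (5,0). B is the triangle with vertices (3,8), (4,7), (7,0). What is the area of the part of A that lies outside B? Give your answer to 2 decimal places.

15.28

|A| = 16, |A∩B| = 0.7179.
|A ∖ B| = |A| − |A∩B| = 16 − 0.7179 = 15.28.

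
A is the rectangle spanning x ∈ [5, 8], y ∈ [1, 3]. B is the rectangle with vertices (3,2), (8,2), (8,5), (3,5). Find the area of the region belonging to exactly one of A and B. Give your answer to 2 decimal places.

15.00

|A∩B|: x∈[5,8], y∈[2,3] → 3·1 = 3.
|A △ B| = |A| + |B| − 2·|A∩B| = 6 + 15 − 6 = 15.00.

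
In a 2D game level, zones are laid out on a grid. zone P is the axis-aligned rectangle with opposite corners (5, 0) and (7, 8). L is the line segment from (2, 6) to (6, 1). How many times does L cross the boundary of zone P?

1

The segment meets the boundary at (5,2.25).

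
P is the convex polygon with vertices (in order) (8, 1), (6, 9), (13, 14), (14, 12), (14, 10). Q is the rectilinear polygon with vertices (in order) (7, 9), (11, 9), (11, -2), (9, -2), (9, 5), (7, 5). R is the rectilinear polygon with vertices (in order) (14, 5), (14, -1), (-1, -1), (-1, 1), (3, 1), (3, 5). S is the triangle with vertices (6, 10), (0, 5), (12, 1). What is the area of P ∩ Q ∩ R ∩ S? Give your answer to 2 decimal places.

1.42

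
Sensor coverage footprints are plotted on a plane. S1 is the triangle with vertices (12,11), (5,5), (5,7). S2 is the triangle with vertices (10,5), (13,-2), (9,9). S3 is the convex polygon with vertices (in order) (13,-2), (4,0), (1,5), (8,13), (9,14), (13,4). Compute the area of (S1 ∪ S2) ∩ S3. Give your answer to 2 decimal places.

The region (S1 ∪ S2) ∩ S3 is the polygon with vertices (13,-2), (10,5), (9.118,8.529), (5,5), (5,7), (10.535,10.163), (10.66,9.851), (9.158,8.564).
By the shoelace formula its area is 9.21.

9.21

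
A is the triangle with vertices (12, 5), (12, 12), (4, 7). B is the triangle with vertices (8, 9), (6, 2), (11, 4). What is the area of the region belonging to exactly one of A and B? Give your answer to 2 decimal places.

|A| = 28, |B| = 15.5, |A∩B| = 4.3765.
|A △ B| = |A| + |B| − 2·|A∩B| = 28 + 15.5 − 8.7529 = 34.75.

34.75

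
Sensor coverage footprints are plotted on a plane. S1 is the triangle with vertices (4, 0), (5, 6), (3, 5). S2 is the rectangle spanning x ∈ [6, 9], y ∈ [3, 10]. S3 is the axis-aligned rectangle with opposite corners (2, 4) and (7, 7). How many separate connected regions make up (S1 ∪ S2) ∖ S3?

(S1 ∪ S2) ∖ S3 splits into 2 disjoint pieces (area 2.9333, area 18).

2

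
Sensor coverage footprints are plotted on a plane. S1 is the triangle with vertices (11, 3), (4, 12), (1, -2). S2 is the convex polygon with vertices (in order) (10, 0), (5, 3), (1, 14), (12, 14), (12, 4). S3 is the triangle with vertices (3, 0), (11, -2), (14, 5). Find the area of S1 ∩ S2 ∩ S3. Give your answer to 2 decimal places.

2.50

The intersection is the polygon with vertices (11,3), (7.727,1.364), (6.983,1.81), (10.634,3.47).
By the shoelace formula its area is 2.50.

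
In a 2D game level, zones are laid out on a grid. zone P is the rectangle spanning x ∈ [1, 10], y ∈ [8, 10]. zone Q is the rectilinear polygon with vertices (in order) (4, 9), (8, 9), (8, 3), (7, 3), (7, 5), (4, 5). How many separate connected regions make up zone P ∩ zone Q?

1

zone P ∩ zone Q is a single connected region.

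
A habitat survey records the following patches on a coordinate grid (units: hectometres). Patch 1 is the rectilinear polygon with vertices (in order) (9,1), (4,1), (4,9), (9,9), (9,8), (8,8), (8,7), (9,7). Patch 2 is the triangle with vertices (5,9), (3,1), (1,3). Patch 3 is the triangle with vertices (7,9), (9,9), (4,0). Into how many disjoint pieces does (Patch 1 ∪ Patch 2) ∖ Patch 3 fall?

3

(Patch 1 ∪ Patch 2) ∖ Patch 3 splits into 3 disjoint pieces (area 22.0833, area 0.2778, area 16.6778).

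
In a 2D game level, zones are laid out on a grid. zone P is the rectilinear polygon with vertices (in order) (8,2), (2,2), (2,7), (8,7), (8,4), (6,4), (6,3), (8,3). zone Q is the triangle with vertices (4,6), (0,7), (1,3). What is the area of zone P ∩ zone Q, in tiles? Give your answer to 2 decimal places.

2.50

The intersection is the polygon with vertices (2,6.5), (4,6), (2,4).
By the shoelace formula its area is 2.50.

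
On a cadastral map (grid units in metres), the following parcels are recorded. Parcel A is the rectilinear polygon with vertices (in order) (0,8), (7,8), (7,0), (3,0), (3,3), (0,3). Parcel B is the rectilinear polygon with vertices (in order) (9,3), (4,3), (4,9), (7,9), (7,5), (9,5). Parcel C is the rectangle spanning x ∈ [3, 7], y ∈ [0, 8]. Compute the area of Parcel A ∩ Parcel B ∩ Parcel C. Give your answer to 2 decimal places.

15.00

The intersection is the polygon with vertices (7,5), (7,3), (4,3), (4,8), (7,8).
By the shoelace formula its area is 15.00.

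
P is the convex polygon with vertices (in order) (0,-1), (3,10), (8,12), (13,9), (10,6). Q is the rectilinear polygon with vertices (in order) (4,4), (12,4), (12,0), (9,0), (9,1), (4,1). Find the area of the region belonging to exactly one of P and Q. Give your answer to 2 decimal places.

|P| = 73.5, |Q| = 27, |P∩Q| = 3.4571.
|P △ Q| = |P| + |Q| − 2·|P∩Q| = 73.5 + 27 − 6.9143 = 93.59.

93.59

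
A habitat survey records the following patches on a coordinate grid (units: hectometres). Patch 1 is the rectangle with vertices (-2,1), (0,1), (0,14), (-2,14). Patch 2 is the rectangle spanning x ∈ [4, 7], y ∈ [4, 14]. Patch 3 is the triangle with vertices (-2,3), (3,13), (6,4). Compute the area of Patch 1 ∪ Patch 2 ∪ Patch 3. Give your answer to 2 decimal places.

By inclusion–exclusion:
Individual areas: |Patch 1| = 26, |Patch 2| = 30, |Patch 3| = 37.5.
|Patch 1∩Patch 2| = 0 (no overlap).
|Patch 1∩Patch 3| = 3.75.
|Patch 2∩Patch 3| = 6.
|Patch 1∩Patch 2∩Patch 3| = 0.
|Patch 1 ∪ Patch 2 ∪ Patch 3| = 93.5 − 9.75 + 0 = 83.75.

83.75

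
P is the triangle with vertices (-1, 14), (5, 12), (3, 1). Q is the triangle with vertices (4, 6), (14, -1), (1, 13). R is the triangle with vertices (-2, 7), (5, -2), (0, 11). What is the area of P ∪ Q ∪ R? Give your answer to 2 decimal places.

By inclusion–exclusion:
Individual areas: |P| = 35, |Q| = 24.5, |R| = 23.
|P∩Q| = 6.4504.
|P∩R| = 3.9797.
|Q∩R| = 0.
|P∩Q∩R| = 0.
|P ∪ Q ∪ R| = 82.5 − 10.4301 + 0 = 72.07.

72.07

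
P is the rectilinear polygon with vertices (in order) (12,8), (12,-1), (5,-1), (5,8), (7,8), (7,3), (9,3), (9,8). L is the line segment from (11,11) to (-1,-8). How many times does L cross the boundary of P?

4

The segment meets the boundary at (5,1.5), (9,7.833), (9.105,8), (7,4.667).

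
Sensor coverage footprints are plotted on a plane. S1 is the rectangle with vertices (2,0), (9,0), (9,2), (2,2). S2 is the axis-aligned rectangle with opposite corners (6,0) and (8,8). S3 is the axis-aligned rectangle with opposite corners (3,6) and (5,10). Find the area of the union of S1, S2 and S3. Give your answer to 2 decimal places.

By inclusion–exclusion:
Individual areas: |S1| = 14, |S2| = 16, |S3| = 8.
|S1∩S2|: x∈[6,8], y∈[0,2] → 2·2 = 4.
|S1∩S3| = 0 (no overlap).
|S2∩S3| = 0 (no overlap).
|S1∩S2∩S3| = 0.
|S1 ∪ S2 ∪ S3| = 38 − 4 + 0 = 34.00.

34.00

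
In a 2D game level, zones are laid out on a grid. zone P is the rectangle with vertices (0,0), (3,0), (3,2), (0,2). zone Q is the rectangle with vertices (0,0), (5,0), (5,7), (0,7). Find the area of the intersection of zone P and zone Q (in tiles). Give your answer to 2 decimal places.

6.00

|zone P∩zone Q|: x∈[0,3], y∈[0,2] → 3·2 = 6.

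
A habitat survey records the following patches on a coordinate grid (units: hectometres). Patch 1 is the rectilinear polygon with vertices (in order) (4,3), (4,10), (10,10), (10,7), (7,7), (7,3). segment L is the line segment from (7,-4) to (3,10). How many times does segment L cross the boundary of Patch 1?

2

The segment meets the boundary at (4,6.5), (5,3).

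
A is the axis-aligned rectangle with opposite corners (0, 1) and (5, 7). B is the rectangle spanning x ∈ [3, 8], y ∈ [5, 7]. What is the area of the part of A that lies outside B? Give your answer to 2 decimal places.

26.00

|A∩B|: x∈[3,5], y∈[5,7] → 2·2 = 4.
|A| = 30.
|A ∖ B| = |A| − |A∩B| = 30 − 4 = 26.00.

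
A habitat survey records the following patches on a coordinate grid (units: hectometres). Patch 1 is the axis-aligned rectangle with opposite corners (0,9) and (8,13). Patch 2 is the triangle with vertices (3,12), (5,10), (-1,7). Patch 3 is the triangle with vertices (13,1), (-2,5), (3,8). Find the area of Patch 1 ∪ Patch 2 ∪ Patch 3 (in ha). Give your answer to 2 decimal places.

By inclusion–exclusion:
Individual areas: |Patch 1| = 32, |Patch 2| = 9, |Patch 3| = 32.5.
|Patch 1∩Patch 2| = 6.6.
|Patch 1∩Patch 3| = 0.
|Patch 2∩Patch 3| = 0.
|Patch 1∩Patch 2∩Patch 3| = 0.
|Patch 1 ∪ Patch 2 ∪ Patch 3| = 73.5 − 6.6 + 0 = 66.90.

66.90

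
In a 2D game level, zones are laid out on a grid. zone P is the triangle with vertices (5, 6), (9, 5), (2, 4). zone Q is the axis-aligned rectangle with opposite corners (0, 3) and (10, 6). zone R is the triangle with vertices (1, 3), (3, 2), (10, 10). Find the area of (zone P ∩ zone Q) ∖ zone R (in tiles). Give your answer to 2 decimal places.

2.28

|zone P ∩ zone Q| = 5.5.
|(zone P ∩ zone Q) ∩ zone R| = 3.2186.
|(zone P ∩ zone Q) ∖ zone R| = 5.5 − 3.2186 = 2.28.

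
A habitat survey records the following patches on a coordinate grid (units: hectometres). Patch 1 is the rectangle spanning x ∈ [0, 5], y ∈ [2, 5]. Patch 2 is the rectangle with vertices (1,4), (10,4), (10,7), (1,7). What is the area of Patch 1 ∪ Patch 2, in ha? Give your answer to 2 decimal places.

38.00

By inclusion–exclusion:
Individual areas: |Patch 1| = 15, |Patch 2| = 27.
|Patch 1∩Patch 2|: x∈[1,5], y∈[4,5] → 4·1 = 4.
|Patch 1 ∪ Patch 2| = 42 − 4 = 38.00.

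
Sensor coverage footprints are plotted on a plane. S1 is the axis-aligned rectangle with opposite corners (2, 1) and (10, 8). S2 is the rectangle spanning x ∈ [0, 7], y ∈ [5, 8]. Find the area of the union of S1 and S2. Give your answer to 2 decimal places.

By inclusion–exclusion:
Individual areas: |S1| = 56, |S2| = 21.
|S1∩S2|: x∈[2,7], y∈[5,8] → 5·3 = 15.
|S1 ∪ S2| = 77 − 15 = 62.00.

62.00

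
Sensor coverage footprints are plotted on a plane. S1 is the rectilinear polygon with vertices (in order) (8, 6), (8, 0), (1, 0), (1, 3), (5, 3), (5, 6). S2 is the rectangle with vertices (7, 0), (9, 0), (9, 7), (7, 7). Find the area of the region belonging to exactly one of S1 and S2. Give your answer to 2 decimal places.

32.00

|S1| = 30, |S2| = 14, |S1∩S2| = 6.
|S1 △ S2| = |S1| + |S2| − 2·|S1∩S2| = 30 + 14 − 12 = 32.00.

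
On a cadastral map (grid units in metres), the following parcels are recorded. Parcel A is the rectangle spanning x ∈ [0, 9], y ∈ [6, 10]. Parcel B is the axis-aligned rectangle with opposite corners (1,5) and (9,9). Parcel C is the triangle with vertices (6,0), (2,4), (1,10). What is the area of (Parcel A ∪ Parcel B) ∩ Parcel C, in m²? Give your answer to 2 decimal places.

4.17

The region (Parcel A ∪ Parcel B) ∩ Parcel C is the polygon with vertices (1.833,5), (1,10), (3.5,5).
By the shoelace formula its area is 4.17.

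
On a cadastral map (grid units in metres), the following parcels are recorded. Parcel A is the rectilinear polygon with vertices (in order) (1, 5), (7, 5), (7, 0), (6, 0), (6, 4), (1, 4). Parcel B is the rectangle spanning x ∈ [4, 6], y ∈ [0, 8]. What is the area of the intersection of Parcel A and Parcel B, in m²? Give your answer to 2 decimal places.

2.00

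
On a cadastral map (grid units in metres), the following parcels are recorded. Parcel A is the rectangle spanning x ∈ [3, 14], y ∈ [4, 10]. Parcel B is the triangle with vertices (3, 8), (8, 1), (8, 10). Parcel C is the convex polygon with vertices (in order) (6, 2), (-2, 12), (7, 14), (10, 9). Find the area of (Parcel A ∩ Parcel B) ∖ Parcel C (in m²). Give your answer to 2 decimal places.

0.64

|Parcel A ∩ Parcel B| = 19.2857.
|(Parcel A ∩ Parcel B) ∩ Parcel C| = 18.6429.
|(Parcel A ∩ Parcel B) ∖ Parcel C| = 19.2857 − 18.6429 = 0.64.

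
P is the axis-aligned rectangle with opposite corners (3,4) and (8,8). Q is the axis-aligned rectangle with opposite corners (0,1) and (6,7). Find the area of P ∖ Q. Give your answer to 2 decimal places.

|P∩Q|: x∈[3,6], y∈[4,7] → 3·3 = 9.
|P| = 20.
|P ∖ Q| = |P| − |P∩Q| = 20 − 9 = 11.00.

11.00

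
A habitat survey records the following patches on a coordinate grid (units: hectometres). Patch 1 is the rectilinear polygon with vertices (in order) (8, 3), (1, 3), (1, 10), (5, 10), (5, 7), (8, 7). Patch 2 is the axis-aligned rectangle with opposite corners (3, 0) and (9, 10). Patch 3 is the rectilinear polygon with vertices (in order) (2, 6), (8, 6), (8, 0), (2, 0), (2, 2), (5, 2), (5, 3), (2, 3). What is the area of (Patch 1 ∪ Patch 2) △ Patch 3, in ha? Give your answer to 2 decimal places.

|Patch 1 ∪ Patch 2| = 74.
|(Patch 1 ∪ Patch 2) ∩ Patch 3| = 31.
|(Patch 1 ∪ Patch 2) △ Patch 3| = 74 + 33 − 62 = 45.00.

45.00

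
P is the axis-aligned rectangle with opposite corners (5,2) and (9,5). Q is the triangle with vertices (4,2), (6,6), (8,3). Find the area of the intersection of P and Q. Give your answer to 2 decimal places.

5.54

The intersection is the polygon with vertices (6.667,5), (8,3), (5,2.25), (5,4), (5.5,5).
By the shoelace formula its area is 5.54.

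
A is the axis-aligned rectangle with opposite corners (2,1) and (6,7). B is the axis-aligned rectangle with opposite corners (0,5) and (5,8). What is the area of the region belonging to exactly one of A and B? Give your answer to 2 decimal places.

|A∩B|: x∈[2,5], y∈[5,7] → 3·2 = 6.
|A △ B| = |A| + |B| − 2·|A∩B| = 24 + 15 − 12 = 27.00.

27.00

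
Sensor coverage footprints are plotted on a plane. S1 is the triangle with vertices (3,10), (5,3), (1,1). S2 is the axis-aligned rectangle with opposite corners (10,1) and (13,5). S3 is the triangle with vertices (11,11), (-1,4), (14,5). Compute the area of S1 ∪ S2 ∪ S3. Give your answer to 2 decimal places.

By inclusion–exclusion:
Individual areas: |S1| = 16, |S2| = 12, |S3| = 46.5.
|S1∩S2| = 0.
|S1∩S3| = 4.9528.
|S2∩S3| = 0.5.
|S1∩S2∩S3| = 0.
|S1 ∪ S2 ∪ S3| = 74.5 − 5.4528 + 0 = 69.05.

69.05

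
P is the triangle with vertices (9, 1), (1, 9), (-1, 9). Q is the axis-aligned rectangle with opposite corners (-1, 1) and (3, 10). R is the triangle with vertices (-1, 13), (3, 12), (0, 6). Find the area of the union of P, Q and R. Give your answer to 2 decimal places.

47.96

By inclusion–exclusion:
Individual areas: |P| = 8, |Q| = 36, |R| = 13.5.
|P∩Q| = 4.4.
|P∩R| = 1.5549.
|Q∩R| = 5.1429.
|P∩Q∩R| = 1.5549.
|P ∪ Q ∪ R| = 57.5 − 11.0978 + 1.5549 = 47.96.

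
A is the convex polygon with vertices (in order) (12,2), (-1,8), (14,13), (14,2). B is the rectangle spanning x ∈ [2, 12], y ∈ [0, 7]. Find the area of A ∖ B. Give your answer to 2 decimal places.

|A| = 88.5, |A∩B| = 26.9231.
|A ∖ B| = |A| − |A∩B| = 88.5 − 26.9231 = 61.58.

61.58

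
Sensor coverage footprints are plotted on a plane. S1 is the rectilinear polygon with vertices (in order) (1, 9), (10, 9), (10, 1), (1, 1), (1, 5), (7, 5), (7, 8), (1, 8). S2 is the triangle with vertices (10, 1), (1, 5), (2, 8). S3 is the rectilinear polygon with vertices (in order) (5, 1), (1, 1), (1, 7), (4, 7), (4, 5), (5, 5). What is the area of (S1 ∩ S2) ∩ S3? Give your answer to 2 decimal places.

The region (S1 ∩ S2) ∩ S3 is the polygon with vertices (1,5), (4,5), (5,5), (5,3.222).
By the shoelace formula its area is 3.56.

3.56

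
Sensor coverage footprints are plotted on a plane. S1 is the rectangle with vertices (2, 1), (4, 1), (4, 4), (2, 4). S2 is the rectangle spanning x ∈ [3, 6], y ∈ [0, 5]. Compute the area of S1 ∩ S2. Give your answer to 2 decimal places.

3.00

|S1∩S2|: x∈[3,4], y∈[1,4] → 1·3 = 3.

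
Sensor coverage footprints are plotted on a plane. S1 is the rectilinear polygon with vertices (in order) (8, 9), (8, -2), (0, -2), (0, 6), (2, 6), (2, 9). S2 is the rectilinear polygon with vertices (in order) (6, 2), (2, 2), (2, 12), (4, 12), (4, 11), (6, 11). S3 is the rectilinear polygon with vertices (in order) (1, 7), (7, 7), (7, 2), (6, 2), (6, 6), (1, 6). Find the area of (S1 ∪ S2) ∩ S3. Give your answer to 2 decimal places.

9.00

|S1 ∪ S2| = 92.
|(S1 ∪ S2) ∩ S3| = 9.00.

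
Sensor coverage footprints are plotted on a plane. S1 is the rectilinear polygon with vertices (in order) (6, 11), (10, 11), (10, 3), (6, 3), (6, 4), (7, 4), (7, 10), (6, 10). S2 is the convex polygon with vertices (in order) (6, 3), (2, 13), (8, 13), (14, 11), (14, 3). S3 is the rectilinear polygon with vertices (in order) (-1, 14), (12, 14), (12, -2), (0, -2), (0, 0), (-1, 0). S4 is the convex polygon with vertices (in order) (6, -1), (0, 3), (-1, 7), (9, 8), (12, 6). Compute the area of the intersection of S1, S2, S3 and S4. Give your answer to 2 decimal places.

The intersection is the polygon with vertices (6,3), (6,4), (7,4), (7,7.8), (9,8), (10,7.333), (10,3.667), (9.429,3).
By the shoelace formula its area is 15.28.

15.28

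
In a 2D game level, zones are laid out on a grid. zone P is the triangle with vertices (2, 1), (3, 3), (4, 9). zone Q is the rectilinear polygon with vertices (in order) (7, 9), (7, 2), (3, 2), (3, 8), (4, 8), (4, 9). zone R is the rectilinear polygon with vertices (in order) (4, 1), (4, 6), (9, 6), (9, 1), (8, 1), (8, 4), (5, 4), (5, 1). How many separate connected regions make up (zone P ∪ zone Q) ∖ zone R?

(zone P ∪ zone Q) ∖ zone R splits into 2 disjoint pieces (area 16.0417, area 4).

2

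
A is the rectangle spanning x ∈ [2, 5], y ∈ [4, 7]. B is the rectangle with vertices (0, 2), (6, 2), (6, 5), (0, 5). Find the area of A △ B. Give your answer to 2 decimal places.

|A∩B|: x∈[2,5], y∈[4,5] → 3·1 = 3.
|A △ B| = |A| + |B| − 2·|A∩B| = 9 + 18 − 6 = 21.00.

21.00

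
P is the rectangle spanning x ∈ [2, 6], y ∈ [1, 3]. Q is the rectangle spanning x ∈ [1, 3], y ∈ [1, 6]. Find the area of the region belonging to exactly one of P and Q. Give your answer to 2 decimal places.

|P∩Q|: x∈[2,3], y∈[1,3] → 1·2 = 2.
|P △ Q| = |P| + |Q| − 2·|P∩Q| = 8 + 10 − 4 = 14.00.

14.00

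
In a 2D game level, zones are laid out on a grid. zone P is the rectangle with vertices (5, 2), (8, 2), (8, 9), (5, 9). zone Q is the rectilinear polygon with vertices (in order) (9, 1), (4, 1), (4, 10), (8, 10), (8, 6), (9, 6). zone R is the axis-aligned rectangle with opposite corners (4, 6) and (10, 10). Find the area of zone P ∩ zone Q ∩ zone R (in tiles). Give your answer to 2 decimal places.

The intersection is the polygon with vertices (5,9), (8,9), (8,6), (5,6).
By the shoelace formula its area is 9.00.

9.00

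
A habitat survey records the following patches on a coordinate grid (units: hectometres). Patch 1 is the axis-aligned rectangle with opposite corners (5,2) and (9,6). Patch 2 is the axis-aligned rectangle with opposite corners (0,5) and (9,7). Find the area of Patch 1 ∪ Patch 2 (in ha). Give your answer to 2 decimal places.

By inclusion–exclusion:
Individual areas: |Patch 1| = 16, |Patch 2| = 18.
|Patch 1∩Patch 2|: x∈[5,9], y∈[5,6] → 4·1 = 4.
|Patch 1 ∪ Patch 2| = 34 − 4 = 30.00.

30.00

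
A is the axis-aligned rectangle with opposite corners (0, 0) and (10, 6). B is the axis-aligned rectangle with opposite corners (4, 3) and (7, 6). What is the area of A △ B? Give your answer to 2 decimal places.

|A∩B|: x∈[4,7], y∈[3,6] → 3·3 = 9.
|A △ B| = |A| + |B| − 2·|A∩B| = 60 + 9 − 18 = 51.00.

51.00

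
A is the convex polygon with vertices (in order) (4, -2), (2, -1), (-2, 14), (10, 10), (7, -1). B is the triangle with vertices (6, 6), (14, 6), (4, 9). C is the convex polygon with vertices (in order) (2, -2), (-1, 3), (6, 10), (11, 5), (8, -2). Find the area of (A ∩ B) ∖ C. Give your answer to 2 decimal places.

|A ∩ B| = 8.4064.
|(A ∩ B) ∩ C| = 7.9193.
|(A ∩ B) ∖ C| = 8.4064 − 7.9193 = 0.49.

0.49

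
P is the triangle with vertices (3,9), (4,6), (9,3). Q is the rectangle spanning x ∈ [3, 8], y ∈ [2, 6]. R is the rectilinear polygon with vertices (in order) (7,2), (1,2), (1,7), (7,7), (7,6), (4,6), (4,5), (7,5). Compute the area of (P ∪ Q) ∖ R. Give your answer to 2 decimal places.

8.53

|P ∪ Q| = 23.2.
|(P ∪ Q) ∩ R| = 14.6667.
|(P ∪ Q) ∖ R| = 23.2 − 14.6667 = 8.53.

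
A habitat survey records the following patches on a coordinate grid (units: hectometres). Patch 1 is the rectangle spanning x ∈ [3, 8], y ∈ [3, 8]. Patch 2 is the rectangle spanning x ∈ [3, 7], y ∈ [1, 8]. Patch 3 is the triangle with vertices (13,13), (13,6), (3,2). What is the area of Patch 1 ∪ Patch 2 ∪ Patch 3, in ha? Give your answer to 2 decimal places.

By inclusion–exclusion:
Individual areas: |Patch 1| = 25, |Patch 2| = 28, |Patch 3| = 35.
|Patch 1∩Patch 2|: x∈[3,7], y∈[3,8] → 4·5 = 20.
|Patch 1∩Patch 3| = 7.9545.
|Patch 2∩Patch 3| = 5.6.
|Patch 1∩Patch 2∩Patch 3| = 4.8045.
|Patch 1 ∪ Patch 2 ∪ Patch 3| = 88 − 33.5545 + 4.8045 = 59.25.

59.25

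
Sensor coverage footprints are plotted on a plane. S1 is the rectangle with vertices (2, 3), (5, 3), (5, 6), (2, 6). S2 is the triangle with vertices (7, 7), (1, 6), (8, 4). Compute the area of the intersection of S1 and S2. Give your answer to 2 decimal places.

2.14

The intersection is the polygon with vertices (2,6), (5,6), (5,4.857), (2,5.714).
By the shoelace formula its area is 2.14.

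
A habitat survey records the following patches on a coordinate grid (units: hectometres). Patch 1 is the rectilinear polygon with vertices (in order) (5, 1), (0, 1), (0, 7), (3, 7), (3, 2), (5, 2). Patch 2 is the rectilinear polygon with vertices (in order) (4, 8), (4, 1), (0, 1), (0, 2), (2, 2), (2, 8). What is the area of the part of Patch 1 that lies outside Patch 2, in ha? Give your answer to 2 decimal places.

11.00

|Patch 1| = 20, |Patch 1∩Patch 2| = 9.
|Patch 1 ∖ Patch 2| = |Patch 1| − |Patch 1∩Patch 2| = 20 − 9 = 11.00.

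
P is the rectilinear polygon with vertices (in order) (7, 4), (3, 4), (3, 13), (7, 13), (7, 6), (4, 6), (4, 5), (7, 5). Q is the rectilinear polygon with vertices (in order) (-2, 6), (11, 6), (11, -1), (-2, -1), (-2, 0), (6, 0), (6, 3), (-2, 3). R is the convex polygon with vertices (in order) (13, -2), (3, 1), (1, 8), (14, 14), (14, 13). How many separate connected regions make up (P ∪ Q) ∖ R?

(P ∪ Q) ∖ R splits into 3 disjoint pieces (area 12.6154, area 10.0167, area 12).

3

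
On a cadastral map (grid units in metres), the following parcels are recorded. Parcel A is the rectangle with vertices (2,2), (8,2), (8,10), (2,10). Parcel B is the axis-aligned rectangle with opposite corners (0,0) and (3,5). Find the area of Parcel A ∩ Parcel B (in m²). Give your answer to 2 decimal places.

3.00

|Parcel A∩Parcel B|: x∈[2,3], y∈[2,5] → 1·3 = 3.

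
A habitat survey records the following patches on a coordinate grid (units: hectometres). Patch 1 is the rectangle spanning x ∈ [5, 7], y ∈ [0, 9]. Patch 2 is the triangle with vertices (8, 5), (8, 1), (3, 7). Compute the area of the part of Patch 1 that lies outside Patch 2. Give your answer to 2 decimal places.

13.20

|Patch 1| = 18, |Patch 1∩Patch 2| = 4.8.
|Patch 1 ∖ Patch 2| = |Patch 1| − |Patch 1∩Patch 2| = 18 − 4.8 = 13.20.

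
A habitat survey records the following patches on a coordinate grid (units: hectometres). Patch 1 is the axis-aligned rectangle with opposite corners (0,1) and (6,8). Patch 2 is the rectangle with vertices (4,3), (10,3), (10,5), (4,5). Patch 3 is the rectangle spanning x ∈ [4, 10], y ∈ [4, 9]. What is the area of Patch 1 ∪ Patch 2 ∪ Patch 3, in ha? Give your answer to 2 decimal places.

68.00

By inclusion–exclusion:
Individual areas: |Patch 1| = 42, |Patch 2| = 12, |Patch 3| = 30.
|Patch 1∩Patch 2|: x∈[4,6], y∈[3,5] → 2·2 = 4.
|Patch 1∩Patch 3|: x∈[4,6], y∈[4,8] → 2·4 = 8.
|Patch 2∩Patch 3|: x∈[4,10], y∈[4,5] → 6·1 = 6.
|Patch 1∩Patch 2∩Patch 3| = 2.
|Patch 1 ∪ Patch 2 ∪ Patch 3| = 84 − 18 + 2 = 68.00.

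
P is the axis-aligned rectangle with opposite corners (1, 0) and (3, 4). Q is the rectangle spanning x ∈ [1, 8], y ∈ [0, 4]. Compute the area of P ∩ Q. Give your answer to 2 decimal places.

8.00

|P∩Q|: x∈[1,3], y∈[0,4] → 2·4 = 8.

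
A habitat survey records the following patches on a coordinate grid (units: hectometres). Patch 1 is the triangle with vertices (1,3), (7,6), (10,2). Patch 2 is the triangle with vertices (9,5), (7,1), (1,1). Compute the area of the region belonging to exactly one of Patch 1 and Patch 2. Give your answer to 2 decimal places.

19.48

|Patch 1| = 16.5, |Patch 2| = 12, |Patch 1∩Patch 2| = 4.5108.
|Patch 1 △ Patch 2| = |Patch 1| + |Patch 2| − 2·|Patch 1∩Patch 2| = 16.5 + 12 − 9.0215 = 19.48.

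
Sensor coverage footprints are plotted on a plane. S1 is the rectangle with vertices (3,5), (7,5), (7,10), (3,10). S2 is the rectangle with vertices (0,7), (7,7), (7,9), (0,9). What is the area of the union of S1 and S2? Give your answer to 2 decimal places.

By inclusion–exclusion:
Individual areas: |S1| = 20, |S2| = 14.
|S1∩S2|: x∈[3,7], y∈[7,9] → 4·2 = 8.
|S1 ∪ S2| = 34 − 8 = 26.00.

26.00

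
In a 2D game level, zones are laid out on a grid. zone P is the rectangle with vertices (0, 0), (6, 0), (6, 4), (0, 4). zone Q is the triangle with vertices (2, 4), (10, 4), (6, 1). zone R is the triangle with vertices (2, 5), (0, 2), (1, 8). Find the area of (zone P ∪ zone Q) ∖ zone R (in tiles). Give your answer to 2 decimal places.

|zone P ∪ zone Q| = 30.
|(zone P ∪ zone Q) ∩ zone R| = 1.
|(zone P ∪ zone Q) ∖ zone R| = 30 − 1 = 29.00.

29.00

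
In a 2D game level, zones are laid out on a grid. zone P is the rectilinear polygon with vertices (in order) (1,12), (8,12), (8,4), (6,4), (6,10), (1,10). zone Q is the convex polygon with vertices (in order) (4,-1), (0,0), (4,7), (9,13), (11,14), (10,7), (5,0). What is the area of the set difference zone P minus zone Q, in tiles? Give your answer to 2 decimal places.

|zone P| = 26, |zone P∩zone Q| = 13.1857.
|zone P ∖ zone Q| = |zone P| − |zone P∩zone Q| = 26 − 13.1857 = 12.81.

12.81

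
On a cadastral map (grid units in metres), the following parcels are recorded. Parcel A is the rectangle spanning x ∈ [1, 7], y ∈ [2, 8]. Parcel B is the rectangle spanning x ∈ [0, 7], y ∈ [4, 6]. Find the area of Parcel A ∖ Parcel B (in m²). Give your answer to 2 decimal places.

|Parcel A∩Parcel B|: x∈[1,7], y∈[4,6] → 6·2 = 12.
|Parcel A| = 36.
|Parcel A ∖ Parcel B| = |Parcel A| − |Parcel A∩Parcel B| = 36 − 12 = 24.00.

24.00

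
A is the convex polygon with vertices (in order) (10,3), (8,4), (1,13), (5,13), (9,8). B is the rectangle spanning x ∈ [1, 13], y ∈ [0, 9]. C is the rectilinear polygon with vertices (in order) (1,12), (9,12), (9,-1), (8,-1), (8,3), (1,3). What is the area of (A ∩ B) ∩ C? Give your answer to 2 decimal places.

The region (A ∩ B) ∩ C is the polygon with vertices (4.111,9), (8.2,9), (9,8), (9,3.5), (8,4).
By the shoelace formula its area is 14.57.

14.57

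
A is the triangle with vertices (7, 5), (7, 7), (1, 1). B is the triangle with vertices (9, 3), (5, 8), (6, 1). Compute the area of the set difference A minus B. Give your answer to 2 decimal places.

3.83

|A| = 6, |A∩B| = 2.1712.
|A ∖ B| = |A| − |A∩B| = 6 − 2.1712 = 3.83.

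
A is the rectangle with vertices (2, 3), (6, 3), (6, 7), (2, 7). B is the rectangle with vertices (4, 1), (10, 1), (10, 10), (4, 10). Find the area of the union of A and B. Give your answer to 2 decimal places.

By inclusion–exclusion:
Individual areas: |A| = 16, |B| = 54.
|A∩B|: x∈[4,6], y∈[3,7] → 2·4 = 8.
|A ∪ B| = 70 − 8 = 62.00.

62.00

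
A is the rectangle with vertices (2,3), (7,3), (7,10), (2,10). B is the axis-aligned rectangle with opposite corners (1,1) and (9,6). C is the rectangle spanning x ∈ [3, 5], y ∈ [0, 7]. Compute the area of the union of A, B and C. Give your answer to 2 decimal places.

62.00

By inclusion–exclusion:
Individual areas: |A| = 35, |B| = 40, |C| = 14.
|A∩B|: x∈[2,7], y∈[3,6] → 5·3 = 15.
|A∩C|: x∈[3,5], y∈[3,7] → 2·4 = 8.
|B∩C|: x∈[3,5], y∈[1,6] → 2·5 = 10.
|A∩B∩C| = 6.
|A ∪ B ∪ C| = 89 − 33 + 6 = 62.00.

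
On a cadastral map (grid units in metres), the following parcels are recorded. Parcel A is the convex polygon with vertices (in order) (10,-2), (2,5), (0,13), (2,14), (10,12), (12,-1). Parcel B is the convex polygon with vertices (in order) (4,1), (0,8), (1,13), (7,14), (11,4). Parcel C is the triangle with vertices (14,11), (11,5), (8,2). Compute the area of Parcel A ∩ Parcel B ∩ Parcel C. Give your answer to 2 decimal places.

1.40

The intersection is the polygon with vertices (10.714,4.714), (9.25,3.25), (8.667,3), (10.375,5.562).
By the shoelace formula its area is 1.40.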